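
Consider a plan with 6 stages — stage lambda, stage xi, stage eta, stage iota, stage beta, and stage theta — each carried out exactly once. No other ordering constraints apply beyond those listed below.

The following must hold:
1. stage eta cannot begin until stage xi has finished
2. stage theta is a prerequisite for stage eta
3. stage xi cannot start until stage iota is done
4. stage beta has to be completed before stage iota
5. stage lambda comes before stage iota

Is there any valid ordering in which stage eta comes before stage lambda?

The constraints give a chain stage lambda → stage iota → stage xi → stage eta, which forces stage lambda before stage eta.
So no valid ordering can have stage eta before stage lambda.

No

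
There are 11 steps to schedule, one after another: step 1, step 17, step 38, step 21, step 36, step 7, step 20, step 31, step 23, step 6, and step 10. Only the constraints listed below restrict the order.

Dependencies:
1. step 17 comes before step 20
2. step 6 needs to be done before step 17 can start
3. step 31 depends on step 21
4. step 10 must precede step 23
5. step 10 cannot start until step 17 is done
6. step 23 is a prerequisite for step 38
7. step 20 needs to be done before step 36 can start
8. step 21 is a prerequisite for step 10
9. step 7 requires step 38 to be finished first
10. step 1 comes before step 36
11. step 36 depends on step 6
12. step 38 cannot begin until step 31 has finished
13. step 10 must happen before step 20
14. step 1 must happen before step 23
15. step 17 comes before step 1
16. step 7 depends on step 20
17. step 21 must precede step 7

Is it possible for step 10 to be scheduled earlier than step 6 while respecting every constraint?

There is a dependency chain step 6 → step 17 → step 10, so step 10 always comes after step 6.
Hence step 10 can never be scheduled before step 6.

No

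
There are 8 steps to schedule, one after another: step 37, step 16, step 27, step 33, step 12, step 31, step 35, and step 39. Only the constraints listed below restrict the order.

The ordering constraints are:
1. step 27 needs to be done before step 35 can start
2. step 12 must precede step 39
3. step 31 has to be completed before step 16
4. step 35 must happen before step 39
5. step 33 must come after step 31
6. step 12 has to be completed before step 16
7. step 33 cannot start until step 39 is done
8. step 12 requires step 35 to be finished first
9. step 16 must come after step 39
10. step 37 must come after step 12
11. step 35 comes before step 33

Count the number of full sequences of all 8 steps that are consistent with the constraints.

44

The steps with no prerequisites are step 27, step 31; any of them can be placed first.
Systematically extending each partial ordering one step at a time and counting, there are 44 complete orderings.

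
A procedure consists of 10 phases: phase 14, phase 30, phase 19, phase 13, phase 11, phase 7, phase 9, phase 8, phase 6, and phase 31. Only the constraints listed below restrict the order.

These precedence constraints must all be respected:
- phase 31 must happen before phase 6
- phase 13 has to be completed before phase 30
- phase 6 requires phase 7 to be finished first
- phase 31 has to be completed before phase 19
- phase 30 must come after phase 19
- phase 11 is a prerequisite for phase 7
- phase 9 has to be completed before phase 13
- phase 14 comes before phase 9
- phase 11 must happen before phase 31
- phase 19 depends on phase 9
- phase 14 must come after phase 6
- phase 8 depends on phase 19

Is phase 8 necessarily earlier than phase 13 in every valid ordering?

No

Nothing in the constraints links phase 8 and phase 13; they are unordered relative to each other.
There exist valid orderings with phase 13 before phase 8, so phase 8 is not required to come first.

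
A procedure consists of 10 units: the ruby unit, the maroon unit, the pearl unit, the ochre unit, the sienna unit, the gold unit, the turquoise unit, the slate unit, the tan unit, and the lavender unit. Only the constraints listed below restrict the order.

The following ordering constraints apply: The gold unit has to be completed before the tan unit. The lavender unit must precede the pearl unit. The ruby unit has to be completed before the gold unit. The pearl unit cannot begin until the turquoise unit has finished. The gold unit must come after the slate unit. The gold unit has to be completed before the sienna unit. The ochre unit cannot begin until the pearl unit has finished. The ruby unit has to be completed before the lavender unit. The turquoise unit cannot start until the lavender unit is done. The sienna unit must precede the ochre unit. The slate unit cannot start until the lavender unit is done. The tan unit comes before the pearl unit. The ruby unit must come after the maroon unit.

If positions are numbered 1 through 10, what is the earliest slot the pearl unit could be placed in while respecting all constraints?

8

Every unit that must precede the pearl unit has to come before it. Tracing all chains that end at the pearl unit, those units are: the ruby unit, the maroon unit, the gold unit, the turquoise unit, the slate unit, the tan unit, the lavender unit — 7 in total.
So at minimum 7 units come before the pearl unit, putting the pearl unit no earlier than position 8. That position is achievable by scheduling exactly those predecessors first.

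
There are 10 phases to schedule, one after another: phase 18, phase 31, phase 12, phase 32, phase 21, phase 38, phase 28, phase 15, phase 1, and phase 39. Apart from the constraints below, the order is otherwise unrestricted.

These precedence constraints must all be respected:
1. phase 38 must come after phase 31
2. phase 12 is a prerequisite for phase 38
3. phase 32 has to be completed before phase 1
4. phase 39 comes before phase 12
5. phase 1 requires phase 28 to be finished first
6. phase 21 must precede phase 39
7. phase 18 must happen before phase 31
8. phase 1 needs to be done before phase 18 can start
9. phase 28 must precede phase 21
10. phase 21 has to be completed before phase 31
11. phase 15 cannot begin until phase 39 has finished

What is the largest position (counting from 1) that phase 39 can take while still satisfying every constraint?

Every phase that must follow phase 39 has to come after it. Tracing all chains starting from phase 39, those phases are: phase 12, phase 38, phase 15 — 3 in total.
With 3 mandatory successors out of 10 phases total, the latest slot for phase 39 is 10−3 = 7, and it's reachable by doing all non-successors before phase 39.

7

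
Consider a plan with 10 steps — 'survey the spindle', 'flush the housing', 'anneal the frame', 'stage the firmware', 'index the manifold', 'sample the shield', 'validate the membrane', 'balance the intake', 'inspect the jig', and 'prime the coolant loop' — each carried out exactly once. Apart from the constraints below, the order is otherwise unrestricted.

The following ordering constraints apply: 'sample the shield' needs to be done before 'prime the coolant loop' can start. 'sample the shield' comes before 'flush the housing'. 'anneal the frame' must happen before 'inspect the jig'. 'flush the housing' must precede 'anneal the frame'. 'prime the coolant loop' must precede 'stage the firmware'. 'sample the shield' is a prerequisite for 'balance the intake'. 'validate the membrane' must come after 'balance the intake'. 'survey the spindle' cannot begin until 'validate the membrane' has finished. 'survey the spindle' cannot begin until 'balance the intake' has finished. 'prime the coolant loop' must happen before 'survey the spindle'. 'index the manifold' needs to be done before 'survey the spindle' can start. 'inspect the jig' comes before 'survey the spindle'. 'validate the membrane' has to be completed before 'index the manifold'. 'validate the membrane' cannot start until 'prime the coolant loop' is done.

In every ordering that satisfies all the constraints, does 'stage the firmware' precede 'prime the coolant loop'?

No

There is a chain 'prime the coolant loop' → 'stage the firmware', which puts 'prime the coolant loop' before 'stage the firmware'.
So 'stage the firmware' never precedes 'prime the coolant loop'.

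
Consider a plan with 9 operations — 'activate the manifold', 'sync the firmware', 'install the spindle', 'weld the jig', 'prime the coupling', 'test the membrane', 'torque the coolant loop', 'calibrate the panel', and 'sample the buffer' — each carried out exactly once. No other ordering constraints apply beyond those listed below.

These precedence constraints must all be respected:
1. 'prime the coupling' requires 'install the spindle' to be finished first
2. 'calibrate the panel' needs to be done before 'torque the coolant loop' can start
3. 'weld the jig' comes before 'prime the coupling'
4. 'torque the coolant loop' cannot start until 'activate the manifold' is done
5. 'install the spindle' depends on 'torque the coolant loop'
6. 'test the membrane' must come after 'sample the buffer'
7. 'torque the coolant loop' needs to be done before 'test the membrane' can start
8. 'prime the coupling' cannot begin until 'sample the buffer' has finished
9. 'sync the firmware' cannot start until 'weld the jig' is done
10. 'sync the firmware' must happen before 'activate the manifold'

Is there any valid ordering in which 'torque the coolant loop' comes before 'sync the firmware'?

No

There is a dependency chain 'sync the firmware' → 'activate the manifold' → 'torque the coolant loop', so 'torque the coolant loop' always comes after 'sync the firmware'.
Hence 'torque the coolant loop' can never be scheduled before 'sync the firmware'.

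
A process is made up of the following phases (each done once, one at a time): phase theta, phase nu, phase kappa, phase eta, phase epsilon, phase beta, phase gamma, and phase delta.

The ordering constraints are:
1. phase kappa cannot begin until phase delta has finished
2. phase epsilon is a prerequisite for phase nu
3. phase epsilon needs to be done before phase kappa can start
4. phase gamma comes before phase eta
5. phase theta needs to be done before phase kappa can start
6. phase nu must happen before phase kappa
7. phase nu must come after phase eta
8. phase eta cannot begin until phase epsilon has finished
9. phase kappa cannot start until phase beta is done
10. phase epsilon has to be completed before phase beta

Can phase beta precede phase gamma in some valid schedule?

The constraints leave phase beta and phase gamma unordered relative to each other; nothing requires phase gamma earlier.
So a valid ordering placing phase beta earlier than phase gamma exists.

Yes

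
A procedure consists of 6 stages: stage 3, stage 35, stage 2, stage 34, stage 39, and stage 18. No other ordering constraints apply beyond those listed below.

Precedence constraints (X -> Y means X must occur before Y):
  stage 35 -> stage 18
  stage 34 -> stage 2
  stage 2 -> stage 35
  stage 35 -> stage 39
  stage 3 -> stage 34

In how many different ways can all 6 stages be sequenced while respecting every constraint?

2

Stage 3 is the only stage with nothing required before it, so every ordering starts there.
Enumerating by repeatedly choosing an available stage (one whose prerequisites are all placed) gives 2 distinct complete orderings.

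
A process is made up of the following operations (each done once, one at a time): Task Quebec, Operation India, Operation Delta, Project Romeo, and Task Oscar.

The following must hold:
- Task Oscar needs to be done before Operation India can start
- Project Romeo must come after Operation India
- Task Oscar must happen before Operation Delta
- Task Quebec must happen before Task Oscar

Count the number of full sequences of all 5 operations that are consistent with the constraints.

Only Task Quebec has no prerequisites, so it must go first.
Systematically extending each partial ordering one operation at a time and counting, there are 3 complete orderings.

3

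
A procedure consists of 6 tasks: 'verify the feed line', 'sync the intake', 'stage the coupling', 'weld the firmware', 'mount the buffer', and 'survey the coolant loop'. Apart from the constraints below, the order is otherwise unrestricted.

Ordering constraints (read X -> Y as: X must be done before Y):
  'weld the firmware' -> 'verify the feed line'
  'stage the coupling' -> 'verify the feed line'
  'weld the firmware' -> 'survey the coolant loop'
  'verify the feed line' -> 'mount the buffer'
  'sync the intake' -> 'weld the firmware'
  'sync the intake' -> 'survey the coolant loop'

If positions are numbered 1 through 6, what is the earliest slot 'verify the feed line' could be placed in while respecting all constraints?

The tasks that are forced before 'verify the feed line', directly or transitively, are 'sync the intake', 'stage the coupling', 'weld the firmware'. That's 3 tasks.
With 3 mandatory predecessors, the earliest 'verify the feed line' can sit is position 3+1 = 4, and placing just those 3 first achieves it.

4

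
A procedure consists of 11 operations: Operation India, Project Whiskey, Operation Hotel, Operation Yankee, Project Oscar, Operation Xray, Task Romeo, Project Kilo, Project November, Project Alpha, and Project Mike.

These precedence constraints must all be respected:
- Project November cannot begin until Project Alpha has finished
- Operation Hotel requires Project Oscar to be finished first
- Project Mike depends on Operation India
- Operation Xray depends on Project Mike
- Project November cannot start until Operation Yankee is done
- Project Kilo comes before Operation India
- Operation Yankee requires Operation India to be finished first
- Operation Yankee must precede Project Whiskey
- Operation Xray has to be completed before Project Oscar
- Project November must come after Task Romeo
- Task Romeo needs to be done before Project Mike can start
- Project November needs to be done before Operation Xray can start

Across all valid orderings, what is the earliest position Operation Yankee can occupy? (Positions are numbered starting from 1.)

Working backwards through the constraints from Operation Yankee, its full set of required predecessors is Operation India, Project Kilo — 2 of them.
With 2 mandatory predecessors, the earliest Operation Yankee can sit is position 2+1 = 3, and placing just those 2 first achieves it.

3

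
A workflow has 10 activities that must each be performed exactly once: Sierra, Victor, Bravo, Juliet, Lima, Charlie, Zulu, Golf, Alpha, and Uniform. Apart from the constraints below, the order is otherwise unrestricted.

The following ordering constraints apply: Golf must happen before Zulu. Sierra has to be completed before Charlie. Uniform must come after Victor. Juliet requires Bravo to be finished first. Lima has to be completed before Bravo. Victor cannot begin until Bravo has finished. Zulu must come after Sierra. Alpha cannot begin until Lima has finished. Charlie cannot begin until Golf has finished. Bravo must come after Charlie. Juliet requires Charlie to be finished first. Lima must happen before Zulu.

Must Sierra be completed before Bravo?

There is a constraint chain Sierra → Charlie → Bravo.
That forces Sierra before Bravo in every valid schedule.

Yes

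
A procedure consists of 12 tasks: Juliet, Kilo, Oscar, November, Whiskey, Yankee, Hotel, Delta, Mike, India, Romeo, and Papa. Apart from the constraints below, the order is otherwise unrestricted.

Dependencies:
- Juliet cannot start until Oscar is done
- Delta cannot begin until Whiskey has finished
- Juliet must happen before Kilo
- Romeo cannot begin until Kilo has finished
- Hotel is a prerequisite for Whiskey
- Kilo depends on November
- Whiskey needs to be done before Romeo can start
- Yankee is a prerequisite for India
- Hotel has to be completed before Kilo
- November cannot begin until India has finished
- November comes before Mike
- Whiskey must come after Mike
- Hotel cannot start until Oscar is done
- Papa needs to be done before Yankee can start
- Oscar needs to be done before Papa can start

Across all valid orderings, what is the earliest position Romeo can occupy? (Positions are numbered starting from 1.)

Every task that must precede Romeo has to come before it. Tracing all chains that end at Romeo, those tasks are: Juliet, Kilo, Oscar, November, Whiskey, Yankee, Hotel, Mike, India, Papa — 10 in total.
So at minimum 10 tasks come before Romeo, putting Romeo no earlier than position 11. That position is achievable by scheduling exactly those predecessors first.

11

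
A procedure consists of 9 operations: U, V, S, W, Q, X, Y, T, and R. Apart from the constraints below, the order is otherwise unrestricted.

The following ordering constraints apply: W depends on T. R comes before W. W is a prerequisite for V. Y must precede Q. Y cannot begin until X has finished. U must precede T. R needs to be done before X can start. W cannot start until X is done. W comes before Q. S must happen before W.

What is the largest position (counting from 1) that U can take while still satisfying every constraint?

The operations that are forced after U, directly or by a chain of constraints, are V, W, Q, T. That's 4 operations.
So at least 4 operations follow U, putting U no later than position 5. That position is achievable by scheduling everything else first.

5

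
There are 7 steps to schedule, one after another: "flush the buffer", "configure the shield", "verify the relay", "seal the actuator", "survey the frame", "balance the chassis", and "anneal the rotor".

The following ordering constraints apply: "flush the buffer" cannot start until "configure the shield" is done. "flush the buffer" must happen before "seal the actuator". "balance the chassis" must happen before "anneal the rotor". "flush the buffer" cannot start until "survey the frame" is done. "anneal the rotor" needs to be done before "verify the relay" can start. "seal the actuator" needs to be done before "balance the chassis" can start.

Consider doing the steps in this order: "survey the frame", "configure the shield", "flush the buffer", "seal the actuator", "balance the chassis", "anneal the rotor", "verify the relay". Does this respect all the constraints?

Yes

Going through the constraints one by one, each required predecessor appears earlier in the sequence than its dependent — e.g. "survey the frame" (position 1) is before "flush the buffer" (position 3), as required.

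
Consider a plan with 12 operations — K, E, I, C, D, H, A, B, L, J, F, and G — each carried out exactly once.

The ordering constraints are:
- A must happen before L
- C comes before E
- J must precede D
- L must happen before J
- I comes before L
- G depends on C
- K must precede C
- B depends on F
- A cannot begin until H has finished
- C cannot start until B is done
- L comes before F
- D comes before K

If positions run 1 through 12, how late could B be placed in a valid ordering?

9

The operations that are forced after B, directly or by a chain of constraints, are E, C, G. That's 3 operations.
With 3 mandatory successors out of 12 operations total, the latest slot for B is 12−3 = 9, and it's reachable by doing all non-successors before B.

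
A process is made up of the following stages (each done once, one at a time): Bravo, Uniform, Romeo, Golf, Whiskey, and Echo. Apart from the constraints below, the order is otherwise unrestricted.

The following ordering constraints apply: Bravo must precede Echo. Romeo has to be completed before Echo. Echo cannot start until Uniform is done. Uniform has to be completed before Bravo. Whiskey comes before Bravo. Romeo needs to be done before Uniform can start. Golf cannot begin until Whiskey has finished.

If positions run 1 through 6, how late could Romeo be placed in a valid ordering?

3

The stages that are forced after Romeo, directly or by a chain of constraints, are Bravo, Uniform, Echo. That's 3 stages.
So at least 3 stages follow Romeo, putting Romeo no later than position 3. That position is achievable by scheduling everything else first.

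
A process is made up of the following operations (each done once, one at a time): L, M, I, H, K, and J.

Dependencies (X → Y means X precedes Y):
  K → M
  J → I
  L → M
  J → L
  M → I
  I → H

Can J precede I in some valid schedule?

Every valid ordering already has J before I (the constraints require it), so in particular at least one does.

Yes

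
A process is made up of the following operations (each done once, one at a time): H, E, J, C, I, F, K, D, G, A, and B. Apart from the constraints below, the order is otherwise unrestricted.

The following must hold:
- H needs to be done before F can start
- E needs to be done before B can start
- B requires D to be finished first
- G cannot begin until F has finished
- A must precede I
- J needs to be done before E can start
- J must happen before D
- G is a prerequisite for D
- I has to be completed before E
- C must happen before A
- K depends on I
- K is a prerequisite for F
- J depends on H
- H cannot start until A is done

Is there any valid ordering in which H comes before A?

Following A → H, A must precede H in every valid ordering.
So no valid ordering can have H before A.

No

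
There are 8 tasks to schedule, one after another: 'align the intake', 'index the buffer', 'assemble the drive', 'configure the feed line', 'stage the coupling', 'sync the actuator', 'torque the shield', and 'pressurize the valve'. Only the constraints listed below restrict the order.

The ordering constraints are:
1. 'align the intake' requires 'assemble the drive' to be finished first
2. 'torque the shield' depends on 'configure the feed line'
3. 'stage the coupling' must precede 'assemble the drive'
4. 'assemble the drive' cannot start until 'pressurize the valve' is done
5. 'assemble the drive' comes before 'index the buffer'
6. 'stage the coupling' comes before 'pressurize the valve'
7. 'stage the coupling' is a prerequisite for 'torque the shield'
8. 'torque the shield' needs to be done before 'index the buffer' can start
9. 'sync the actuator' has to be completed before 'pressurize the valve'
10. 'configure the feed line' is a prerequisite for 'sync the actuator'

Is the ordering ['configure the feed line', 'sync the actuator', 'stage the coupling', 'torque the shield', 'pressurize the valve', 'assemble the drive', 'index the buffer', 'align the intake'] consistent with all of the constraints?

Yes

Going through the constraints one by one, each required predecessor appears earlier in the sequence than its dependent — e.g. 'sync the actuator' (position 2) is before 'pressurize the valve' (position 5), as required.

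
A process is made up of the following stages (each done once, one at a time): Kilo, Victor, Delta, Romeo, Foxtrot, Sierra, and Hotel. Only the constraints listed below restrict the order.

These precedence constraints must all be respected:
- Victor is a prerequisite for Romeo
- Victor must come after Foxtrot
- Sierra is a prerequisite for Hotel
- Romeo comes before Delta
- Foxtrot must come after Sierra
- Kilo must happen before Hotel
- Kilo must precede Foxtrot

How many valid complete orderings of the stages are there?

The stages with no prerequisites are Kilo, Sierra; any of them can be placed first.
Enumerating by repeatedly choosing an available stage (one whose prerequisites are all placed) gives 10 distinct complete orderings.

10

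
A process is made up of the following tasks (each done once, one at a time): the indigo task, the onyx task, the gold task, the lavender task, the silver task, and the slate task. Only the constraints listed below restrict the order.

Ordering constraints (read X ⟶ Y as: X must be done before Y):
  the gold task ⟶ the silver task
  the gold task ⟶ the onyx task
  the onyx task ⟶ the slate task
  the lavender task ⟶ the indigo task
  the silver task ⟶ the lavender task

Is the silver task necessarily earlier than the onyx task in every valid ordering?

No

Nothing in the constraints links the silver task and the onyx task; they are unordered relative to each other.
There exist valid orderings with the onyx task before the silver task, so the silver task is not required to come first.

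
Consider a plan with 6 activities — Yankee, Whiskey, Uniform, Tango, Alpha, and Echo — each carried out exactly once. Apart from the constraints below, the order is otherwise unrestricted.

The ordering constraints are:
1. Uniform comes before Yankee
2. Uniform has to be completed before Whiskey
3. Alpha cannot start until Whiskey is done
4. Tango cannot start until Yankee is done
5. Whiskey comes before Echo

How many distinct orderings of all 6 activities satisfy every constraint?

Only Uniform has no prerequisites, so it must go first.
Counting all ways to extend the partial order to a total order gives 20.

20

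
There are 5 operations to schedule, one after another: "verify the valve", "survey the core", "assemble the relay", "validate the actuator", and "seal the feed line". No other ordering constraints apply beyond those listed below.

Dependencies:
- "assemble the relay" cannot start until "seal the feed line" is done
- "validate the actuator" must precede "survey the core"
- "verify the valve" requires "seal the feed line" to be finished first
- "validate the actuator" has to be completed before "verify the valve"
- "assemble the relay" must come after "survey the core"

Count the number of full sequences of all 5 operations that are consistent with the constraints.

2 operations have no prerequisites ("validate the actuator", "seal the feed line"), so any of them could come first.
Systematically extending each partial ordering one operation at a time and counting, there are 8 complete orderings.

8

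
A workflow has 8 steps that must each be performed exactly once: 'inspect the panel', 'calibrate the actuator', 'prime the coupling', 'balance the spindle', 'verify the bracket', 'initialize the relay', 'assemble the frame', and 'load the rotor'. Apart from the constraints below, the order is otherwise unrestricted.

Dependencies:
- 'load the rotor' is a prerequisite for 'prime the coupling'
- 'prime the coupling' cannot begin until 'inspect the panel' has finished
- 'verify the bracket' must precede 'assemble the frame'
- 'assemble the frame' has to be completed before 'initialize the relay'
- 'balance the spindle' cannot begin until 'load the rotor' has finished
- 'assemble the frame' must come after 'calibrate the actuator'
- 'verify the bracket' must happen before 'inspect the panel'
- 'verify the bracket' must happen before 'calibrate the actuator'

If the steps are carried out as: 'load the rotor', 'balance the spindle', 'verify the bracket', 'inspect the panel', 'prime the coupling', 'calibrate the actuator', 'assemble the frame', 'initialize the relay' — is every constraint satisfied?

Yes

Every stated constraint is respected: 'load the rotor' sits at position 1, ahead of 'prime the coupling' at position 5, and each of the other listed pairs likewise has the predecessor earlier in the sequence.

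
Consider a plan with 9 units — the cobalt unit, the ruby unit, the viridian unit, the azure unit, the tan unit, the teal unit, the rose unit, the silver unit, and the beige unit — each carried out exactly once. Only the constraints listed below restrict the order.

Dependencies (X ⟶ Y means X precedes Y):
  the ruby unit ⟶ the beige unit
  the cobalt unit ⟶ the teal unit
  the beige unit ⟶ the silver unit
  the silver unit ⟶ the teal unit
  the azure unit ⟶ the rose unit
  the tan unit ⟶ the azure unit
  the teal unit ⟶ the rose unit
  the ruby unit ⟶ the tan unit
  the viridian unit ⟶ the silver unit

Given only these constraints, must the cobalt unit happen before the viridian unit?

No

Nothing in the constraints links the cobalt unit and the viridian unit; they are unordered relative to each other.
There exist valid orderings with the viridian unit before the cobalt unit, so the cobalt unit is not required to come first.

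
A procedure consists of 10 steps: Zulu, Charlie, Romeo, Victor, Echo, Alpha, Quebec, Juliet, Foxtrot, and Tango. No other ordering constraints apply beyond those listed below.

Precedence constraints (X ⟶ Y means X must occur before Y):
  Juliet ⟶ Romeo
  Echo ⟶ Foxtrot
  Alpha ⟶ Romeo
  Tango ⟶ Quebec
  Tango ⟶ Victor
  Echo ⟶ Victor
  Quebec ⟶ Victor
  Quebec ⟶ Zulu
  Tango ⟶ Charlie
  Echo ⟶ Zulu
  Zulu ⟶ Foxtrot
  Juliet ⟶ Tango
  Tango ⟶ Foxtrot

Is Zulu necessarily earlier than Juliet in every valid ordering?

The constraints actually force Juliet before Zulu (via Juliet → Tango → Quebec → Zulu), not the other way around.
So Zulu does not have to come before Juliet — it cannot.

No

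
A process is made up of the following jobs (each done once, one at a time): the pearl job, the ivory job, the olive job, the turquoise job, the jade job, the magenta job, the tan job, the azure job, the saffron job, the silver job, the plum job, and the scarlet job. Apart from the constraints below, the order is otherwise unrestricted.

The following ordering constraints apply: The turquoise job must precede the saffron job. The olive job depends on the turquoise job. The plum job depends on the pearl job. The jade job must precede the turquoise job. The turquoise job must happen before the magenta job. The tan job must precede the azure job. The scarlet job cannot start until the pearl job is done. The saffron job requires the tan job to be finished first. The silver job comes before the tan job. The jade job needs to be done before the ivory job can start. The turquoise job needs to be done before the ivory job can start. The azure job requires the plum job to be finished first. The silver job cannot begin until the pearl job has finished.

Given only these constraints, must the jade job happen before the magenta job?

Yes

Chaining the stated constraints: the jade job → the turquoise job → the magenta job.
That forces the jade job before the magenta job in every valid schedule.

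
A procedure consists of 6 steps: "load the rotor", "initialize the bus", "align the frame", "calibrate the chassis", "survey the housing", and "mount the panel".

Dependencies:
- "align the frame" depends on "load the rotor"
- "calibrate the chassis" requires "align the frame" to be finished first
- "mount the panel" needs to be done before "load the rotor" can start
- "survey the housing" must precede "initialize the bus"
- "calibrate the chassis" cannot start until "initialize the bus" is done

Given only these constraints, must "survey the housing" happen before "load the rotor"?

No chain of constraints connects "survey the housing" to "load the rotor" in either direction.
A valid ordering placing "load the rotor" before "survey the housing" exists, so the answer is no.

No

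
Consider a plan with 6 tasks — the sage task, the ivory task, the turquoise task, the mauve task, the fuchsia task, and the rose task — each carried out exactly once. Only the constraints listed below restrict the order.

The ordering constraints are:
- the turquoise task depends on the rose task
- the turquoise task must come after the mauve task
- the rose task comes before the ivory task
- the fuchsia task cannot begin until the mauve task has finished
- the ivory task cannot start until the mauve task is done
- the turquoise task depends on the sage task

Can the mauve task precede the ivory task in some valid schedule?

Every valid ordering already has the mauve task before the ivory task (the constraints require it), so in particular at least one does.

Yes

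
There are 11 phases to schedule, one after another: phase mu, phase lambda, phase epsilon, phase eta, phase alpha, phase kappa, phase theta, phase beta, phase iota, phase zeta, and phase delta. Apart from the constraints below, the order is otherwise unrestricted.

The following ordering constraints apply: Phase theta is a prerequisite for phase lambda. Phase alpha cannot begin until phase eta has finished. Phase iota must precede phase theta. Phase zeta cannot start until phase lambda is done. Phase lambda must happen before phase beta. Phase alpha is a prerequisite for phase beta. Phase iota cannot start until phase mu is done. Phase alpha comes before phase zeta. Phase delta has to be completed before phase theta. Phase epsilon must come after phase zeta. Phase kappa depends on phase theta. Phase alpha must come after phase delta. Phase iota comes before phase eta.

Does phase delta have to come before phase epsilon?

Yes

There is a constraint chain phase delta → phase alpha → phase zeta → phase epsilon.
Hence phase delta necessarily comes before phase epsilon.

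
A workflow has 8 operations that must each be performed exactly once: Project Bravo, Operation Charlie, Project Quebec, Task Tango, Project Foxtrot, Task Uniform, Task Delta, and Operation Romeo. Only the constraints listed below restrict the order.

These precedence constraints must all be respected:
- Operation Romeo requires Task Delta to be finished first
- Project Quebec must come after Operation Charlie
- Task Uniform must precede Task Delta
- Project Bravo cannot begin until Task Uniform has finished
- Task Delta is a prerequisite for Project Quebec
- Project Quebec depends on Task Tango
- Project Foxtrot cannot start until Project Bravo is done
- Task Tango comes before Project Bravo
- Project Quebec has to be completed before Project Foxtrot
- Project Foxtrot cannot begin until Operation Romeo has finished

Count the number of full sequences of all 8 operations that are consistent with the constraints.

123

The operations with no prerequisites are Operation Charlie, Task Tango, Task Uniform; any of them can be placed first.
Systematically extending each partial ordering one operation at a time and counting, there are 123 complete orderings.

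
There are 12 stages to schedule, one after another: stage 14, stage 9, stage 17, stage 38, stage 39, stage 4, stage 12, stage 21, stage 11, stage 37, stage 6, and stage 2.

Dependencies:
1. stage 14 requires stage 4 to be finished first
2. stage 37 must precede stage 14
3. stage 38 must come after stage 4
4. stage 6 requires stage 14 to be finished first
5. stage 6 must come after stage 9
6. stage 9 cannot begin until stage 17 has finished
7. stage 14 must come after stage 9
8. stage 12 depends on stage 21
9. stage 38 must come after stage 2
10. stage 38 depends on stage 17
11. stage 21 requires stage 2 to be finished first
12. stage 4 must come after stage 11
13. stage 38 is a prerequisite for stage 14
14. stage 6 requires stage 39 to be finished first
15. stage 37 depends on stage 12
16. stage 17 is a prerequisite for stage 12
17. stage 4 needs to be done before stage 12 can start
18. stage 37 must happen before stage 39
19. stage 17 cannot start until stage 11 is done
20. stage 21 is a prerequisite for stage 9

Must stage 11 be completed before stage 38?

Tracing the constraints gives a chain: stage 11 → stage 17 → stage 38.
That forces stage 11 before stage 38 in every valid schedule.

Yes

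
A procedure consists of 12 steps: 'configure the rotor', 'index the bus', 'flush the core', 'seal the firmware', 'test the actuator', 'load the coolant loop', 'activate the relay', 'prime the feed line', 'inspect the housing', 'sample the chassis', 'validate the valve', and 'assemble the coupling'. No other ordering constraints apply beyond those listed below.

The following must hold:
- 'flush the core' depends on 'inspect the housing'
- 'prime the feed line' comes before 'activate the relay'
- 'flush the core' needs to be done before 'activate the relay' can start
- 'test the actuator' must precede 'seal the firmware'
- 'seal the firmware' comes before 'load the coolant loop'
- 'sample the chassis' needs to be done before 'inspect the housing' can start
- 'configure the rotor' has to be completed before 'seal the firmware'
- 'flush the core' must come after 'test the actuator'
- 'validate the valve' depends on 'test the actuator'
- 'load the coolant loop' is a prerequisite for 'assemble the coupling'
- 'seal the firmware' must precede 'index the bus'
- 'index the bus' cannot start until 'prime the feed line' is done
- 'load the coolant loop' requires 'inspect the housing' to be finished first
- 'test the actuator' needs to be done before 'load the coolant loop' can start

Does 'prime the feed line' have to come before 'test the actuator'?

No

No chain of constraints connects 'prime the feed line' to 'test the actuator' in either direction.
A valid ordering placing 'test the actuator' before 'prime the feed line' exists, so the answer is no.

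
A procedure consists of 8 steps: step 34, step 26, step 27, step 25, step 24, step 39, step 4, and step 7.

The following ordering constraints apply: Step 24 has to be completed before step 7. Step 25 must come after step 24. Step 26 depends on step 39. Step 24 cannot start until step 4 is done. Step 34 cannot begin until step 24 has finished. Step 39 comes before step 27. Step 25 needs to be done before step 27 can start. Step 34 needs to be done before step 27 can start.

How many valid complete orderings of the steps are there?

2 steps have no prerequisites (step 39, step 4), so any of them could come first.
Counting all ways to extend the partial order to a total order gives 212.

212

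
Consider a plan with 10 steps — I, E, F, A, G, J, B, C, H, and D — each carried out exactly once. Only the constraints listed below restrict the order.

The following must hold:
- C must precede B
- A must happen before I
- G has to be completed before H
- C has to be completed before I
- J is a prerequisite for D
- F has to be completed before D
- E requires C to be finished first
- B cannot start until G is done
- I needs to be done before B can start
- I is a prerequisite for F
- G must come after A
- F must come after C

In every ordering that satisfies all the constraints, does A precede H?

Yes

Following the dependencies: A → G → H.
So A must precede H in any valid ordering.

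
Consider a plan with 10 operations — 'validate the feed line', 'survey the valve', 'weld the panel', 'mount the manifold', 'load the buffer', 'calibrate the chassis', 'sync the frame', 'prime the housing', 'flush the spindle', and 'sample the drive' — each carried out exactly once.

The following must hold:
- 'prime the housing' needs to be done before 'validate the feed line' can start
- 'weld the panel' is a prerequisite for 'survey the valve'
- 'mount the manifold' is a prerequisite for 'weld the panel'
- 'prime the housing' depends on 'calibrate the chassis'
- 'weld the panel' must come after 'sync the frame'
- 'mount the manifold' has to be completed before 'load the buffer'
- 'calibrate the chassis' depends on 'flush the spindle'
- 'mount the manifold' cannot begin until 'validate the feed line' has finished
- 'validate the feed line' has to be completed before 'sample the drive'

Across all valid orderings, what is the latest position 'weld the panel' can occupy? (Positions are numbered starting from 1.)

9

The only operation forced after 'weld the panel' (directly or by a chain) is 'survey the valve'.
So at least 1 operation follows 'weld the panel', putting 'weld the panel' no later than position 9. That position is achievable by scheduling everything else first.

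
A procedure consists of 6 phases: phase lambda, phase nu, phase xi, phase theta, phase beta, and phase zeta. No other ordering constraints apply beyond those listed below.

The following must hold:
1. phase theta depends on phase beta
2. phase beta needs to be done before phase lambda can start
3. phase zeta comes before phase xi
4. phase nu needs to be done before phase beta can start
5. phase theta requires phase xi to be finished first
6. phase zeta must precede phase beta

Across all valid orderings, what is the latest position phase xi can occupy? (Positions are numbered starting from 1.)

The only phase forced after phase xi (directly or by a chain) is phase theta.
So at least 1 phase follows phase xi, putting phase xi no later than position 5. That position is achievable by scheduling everything else first.

5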